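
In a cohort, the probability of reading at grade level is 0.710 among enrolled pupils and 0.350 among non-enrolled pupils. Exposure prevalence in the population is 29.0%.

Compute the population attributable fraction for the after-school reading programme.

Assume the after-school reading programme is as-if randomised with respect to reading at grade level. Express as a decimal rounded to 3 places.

Let p₁ = 0.71, p₀ = 0.35.
Overall risk P(Y=1) = π·p₁ + (1−π)·p₀ = 0.29×0.71 + 0.71×0.35 = 0.4544.
Under exogeneity, PAF = [P(Y=1) − p₀] / P(Y=1).
PAF = (0.4544 − 0.35) / 0.4544 ≈ 0.2298

PAF ≈ 0.230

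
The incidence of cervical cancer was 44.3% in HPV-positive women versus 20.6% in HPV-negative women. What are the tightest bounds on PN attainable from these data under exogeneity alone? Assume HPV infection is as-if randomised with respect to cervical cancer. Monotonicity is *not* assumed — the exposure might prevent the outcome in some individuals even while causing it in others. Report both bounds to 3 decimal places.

0.535 ≤ PN ≤ 1.000

p₁ = 0.443, p₀ = 0.206.
Under exogeneity alone the bounds on PN are max{0,(p₁−p₀)/p₁} ≤ PN ≤ min{1,(1−p₀)/p₁}.
  lower = (p₁ − p₀)/p₁ = 0.237 / 0.443 ≈ 0.5350
  upper = min{1, (1 − p₀)/p₁} = 0.794 / 0.443 ≈ 1.7923 → capped at 1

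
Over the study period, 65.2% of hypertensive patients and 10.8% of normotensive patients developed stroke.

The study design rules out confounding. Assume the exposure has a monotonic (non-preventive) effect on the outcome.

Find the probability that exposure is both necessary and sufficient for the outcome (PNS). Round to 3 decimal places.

PNS ≈ 0.544

p₁ = 0.652, p₀ = 0.108.
Under exogeneity and monotonicity, PNS = p₁ − p₀.
PNS = 0.652 − 0.108 = 0.544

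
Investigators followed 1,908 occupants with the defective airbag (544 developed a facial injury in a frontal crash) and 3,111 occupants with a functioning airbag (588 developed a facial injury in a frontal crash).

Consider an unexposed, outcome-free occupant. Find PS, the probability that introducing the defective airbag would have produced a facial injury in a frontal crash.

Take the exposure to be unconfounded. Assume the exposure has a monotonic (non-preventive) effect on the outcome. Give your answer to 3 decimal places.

PS ≈ 0.119

p₁ = P(outcome | exposed) = 544/1908 = 0.28512
p₀ = P(outcome | unexposed) = 588/3111 = 0.18901
Under exogeneity and monotonicity, PS = (p₁ − p₀) / (1 − p₀).
PS = (0.28512 − 0.18901) / (1 − 0.18901) = 0.096109 / 0.81099 ≈ 0.1185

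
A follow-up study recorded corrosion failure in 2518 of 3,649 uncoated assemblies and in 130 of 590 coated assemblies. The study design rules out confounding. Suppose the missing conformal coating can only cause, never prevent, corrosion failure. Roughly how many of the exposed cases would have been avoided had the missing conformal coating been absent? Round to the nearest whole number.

p₁ = P(outcome | exposed) = 2518/3649 = 0.69005
p₀ = P(outcome | unexposed) = 130/590 = 0.22034
PN = (p₁ − p₀)/p₁ = (0.69005 − 0.22034) / 0.69005 ≈ 0.68069.
Attributable cases ≈ PN × (exposed cases) = 0.68069 × 2518 ≈ 1713.98.

about 1714 cases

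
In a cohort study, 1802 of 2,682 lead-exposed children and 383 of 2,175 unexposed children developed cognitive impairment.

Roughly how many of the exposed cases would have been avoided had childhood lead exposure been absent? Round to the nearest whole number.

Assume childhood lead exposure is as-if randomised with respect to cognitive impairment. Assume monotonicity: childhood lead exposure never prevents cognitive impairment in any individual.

about 1330 cases

p₁ = P(outcome | exposed) = 1802/2682 = 0.67189
p₀ = P(outcome | unexposed) = 383/2175 = 0.17609
PN = (p₁ − p₀)/p₁ = (0.67189 − 0.17609) / 0.67189 ≈ 0.73791.
Attributable cases ≈ PN × (exposed cases) = 0.73791 × 1802 ≈ 1329.72.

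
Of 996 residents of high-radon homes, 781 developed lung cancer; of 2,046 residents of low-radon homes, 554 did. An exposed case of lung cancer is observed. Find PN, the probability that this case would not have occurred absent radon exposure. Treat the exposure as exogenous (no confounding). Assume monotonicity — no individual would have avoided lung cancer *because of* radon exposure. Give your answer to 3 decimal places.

p₁ = P(outcome | exposed) = 781/996 = 0.78414
p₀ = P(outcome | unexposed) = 554/2046 = 0.27077
Under exogeneity and monotonicity, PN = (p₁ − p₀) / p₁.
PN = (0.78414 − 0.27077) / 0.78414 = 0.51336 / 0.78414 ≈ 0.6547

PN ≈ 0.655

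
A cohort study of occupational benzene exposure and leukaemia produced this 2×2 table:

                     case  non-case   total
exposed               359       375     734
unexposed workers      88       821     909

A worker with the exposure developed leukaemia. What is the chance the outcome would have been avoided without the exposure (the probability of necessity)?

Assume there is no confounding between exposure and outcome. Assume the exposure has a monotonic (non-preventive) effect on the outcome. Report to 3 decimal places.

PN ≈ 0.802

p₁ = P(outcome | exposed) = 359/734 = 0.4891
p₀ = P(outcome | unexposed) = 88/909 = 0.09681
Under exogeneity and monotonicity, PN = (p₁ − p₀)/p₁.
PN = (0.4891 − 0.09681) / 0.4891 ≈ 0.8021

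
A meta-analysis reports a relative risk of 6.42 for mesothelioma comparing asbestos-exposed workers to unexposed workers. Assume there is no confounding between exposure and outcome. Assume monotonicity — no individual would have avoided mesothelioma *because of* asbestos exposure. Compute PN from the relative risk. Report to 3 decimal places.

Under exogeneity and monotonicity, PN = (RR − 1) / RR = 1 − 1/RR.
PN = (6.42 − 1) / 6.42 = 5.42 / 6.42 ≈ 0.8442

PN ≈ 0.844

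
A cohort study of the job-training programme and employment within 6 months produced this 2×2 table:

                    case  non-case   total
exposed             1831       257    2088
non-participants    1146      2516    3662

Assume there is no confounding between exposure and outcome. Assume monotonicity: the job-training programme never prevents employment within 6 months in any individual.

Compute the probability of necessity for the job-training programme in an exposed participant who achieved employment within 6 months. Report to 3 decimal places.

p₁ = P(outcome | exposed) = 1831/2088 = 0.87692
p₀ = P(outcome | unexposed) = 1146/3662 = 0.31294
Under exogeneity and monotonicity, PN = (p₁ − p₀)/p₁.
PN = (0.87692 − 0.31294) / 0.87692 ≈ 0.6431

PN ≈ 0.643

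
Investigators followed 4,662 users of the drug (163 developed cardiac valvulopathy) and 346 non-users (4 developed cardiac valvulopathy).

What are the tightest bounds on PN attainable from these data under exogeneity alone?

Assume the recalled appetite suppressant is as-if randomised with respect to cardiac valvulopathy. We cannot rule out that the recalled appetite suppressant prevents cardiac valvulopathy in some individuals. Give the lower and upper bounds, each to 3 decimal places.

0.669 ≤ PN ≤ 1.000

p₁ = P(outcome | exposed) = 163/4662 = 0.034964
p₀ = P(outcome | unexposed) = 4/346 = 0.011561
Under exogeneity alone the bounds on PN are max{0,(p₁−p₀)/p₁} ≤ PN ≤ min{1,(1−p₀)/p₁}.
  lower = (p₁ − p₀)/p₁ = 0.023403 / 0.034964 ≈ 0.6693
  upper = min{1, (1 − p₀)/p₁} = 0.98844 / 0.034964 ≈ 28.2706 → capped at 1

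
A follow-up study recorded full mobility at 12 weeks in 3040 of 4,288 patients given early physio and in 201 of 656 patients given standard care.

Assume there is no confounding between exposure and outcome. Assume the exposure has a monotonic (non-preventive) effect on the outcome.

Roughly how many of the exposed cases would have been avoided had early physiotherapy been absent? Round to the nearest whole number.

about 1726 cases

p₁ = P(outcome | exposed) = 3040/4288 = 0.70896
p₀ = P(outcome | unexposed) = 201/656 = 0.3064
PN = (p₁ − p₀)/p₁ = (0.70896 − 0.3064) / 0.70896 ≈ 0.56781.
Attributable cases ≈ PN × (exposed cases) = 0.56781 × 3040 ≈ 1726.15.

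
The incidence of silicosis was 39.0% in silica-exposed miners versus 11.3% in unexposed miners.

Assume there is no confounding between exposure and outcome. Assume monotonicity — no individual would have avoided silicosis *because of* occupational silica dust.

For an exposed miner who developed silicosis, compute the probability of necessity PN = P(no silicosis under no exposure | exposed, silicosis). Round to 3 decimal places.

p₁ = 0.39, p₀ = 0.113.
Under exogeneity and monotonicity, PN = (p₁ − p₀) / p₁.
PN = (0.39 − 0.113) / 0.39 = 0.277 / 0.39 ≈ 0.7103

PN ≈ 0.710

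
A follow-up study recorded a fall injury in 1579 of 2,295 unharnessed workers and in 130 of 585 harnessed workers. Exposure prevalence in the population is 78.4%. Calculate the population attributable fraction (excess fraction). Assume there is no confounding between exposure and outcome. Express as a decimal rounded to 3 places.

p₁ = P(outcome | exposed) = 1579/2295 = 0.68802
p₀ = P(outcome | unexposed) = 130/585 = 0.22222
Overall risk P(Y=1) = π·p₁ + (1−π)·p₀ = 0.784×0.68802 + 0.216×0.22222 = 0.58741.
Under exogeneity, PAF = [P(Y=1) − p₀] / P(Y=1).
PAF = (0.58741 − 0.22222) / 0.58741 ≈ 0.6217

PAF ≈ 0.622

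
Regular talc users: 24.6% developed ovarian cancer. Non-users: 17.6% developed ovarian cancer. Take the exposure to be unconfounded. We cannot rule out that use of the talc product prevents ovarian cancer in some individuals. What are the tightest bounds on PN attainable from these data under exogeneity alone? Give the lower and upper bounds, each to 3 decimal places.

0.285 ≤ PN ≤ 1.000

p₁ = 0.246, p₀ = 0.176.
Under exogeneity alone the bounds on PN are max{0,(p₁−p₀)/p₁} ≤ PN ≤ min{1,(1−p₀)/p₁}.
  lower = (p₁ − p₀)/p₁ = 0.07 / 0.246 ≈ 0.2846
  upper = min{1, (1 − p₀)/p₁} = 0.824 / 0.246 ≈ 3.3496 → capped at 1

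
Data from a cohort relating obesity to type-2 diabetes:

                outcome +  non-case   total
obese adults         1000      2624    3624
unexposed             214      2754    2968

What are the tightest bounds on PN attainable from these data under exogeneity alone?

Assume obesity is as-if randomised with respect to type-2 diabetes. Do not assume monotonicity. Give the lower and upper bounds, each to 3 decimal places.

0.739 ≤ PN ≤ 1.000

p₁ = P(outcome | exposed) = 1000/3624 = 0.27594
p₀ = P(outcome | unexposed) = 214/2968 = 0.072102
Under exogeneity alone the bounds on PN are max{0,(p₁−p₀)/p₁} ≤ PN ≤ min{1,(1−p₀)/p₁}.
  lower = (p₁ − p₀)/p₁ = 0.20384 / 0.27594 ≈ 0.7387
  upper = min{1, (1 − p₀)/p₁} = 0.9279 / 0.27594 ≈ 3.3627 → capped at 1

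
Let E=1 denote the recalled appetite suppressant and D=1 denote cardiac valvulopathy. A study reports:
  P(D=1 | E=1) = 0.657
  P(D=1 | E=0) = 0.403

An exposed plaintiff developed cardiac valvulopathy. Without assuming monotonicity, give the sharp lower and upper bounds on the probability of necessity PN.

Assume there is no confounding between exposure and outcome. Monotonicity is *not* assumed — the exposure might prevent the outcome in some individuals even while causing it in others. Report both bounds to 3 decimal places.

0.387 ≤ PN ≤ 0.909

Let p₁ = 0.657, p₀ = 0.403.
Under exogeneity alone the bounds on PN are max{0,(p₁−p₀)/p₁} ≤ PN ≤ min{1,(1−p₀)/p₁}.
  lower = (p₁ − p₀)/p₁ = 0.254 / 0.657 ≈ 0.3866
  upper = min{1, (1 − p₀)/p₁} = 0.597 / 0.657 ≈ 0.9087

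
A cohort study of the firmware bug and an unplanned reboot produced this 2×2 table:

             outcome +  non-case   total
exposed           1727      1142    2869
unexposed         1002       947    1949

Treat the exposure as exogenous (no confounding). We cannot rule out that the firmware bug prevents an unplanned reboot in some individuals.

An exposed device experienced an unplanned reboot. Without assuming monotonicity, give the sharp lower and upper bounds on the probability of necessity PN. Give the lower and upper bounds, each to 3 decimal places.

p₁ = P(outcome | exposed) = 1727/2869 = 0.60195
p₀ = P(outcome | unexposed) = 1002/1949 = 0.51411
Under exogeneity alone the bounds on PN are max{0,(p₁−p₀)/p₁} ≤ PN ≤ min{1,(1−p₀)/p₁}.
  lower = (p₁ − p₀)/p₁ = 0.087842 / 0.60195 ≈ 0.1459
  upper = min{1, (1 − p₀)/p₁} = 0.48589 / 0.60195 ≈ 0.8072

0.146 ≤ PN ≤ 0.807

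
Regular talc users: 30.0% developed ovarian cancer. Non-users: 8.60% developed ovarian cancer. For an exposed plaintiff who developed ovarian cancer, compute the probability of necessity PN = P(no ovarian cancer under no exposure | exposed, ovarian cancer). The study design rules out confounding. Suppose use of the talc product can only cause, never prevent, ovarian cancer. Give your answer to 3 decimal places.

PN ≈ 0.713

p₁ = 0.3, p₀ = 0.086.
Under exogeneity and monotonicity, PN = (p₁ − p₀) / p₁.
PN = (0.3 − 0.086) / 0.3 = 0.214 / 0.3 ≈ 0.7133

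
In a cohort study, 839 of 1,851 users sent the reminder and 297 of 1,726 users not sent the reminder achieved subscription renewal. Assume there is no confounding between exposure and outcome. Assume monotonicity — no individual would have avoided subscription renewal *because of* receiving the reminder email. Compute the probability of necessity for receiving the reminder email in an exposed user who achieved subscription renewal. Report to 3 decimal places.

PN ≈ 0.620

p₁ = P(outcome | exposed) = 839/1851 = 0.45327
p₀ = P(outcome | unexposed) = 297/1726 = 0.17207
Under exogeneity and monotonicity, PN = (p₁ − p₀) / p₁.
PN = (0.45327 − 0.17207) / 0.45327 = 0.28119 / 0.45327 ≈ 0.6204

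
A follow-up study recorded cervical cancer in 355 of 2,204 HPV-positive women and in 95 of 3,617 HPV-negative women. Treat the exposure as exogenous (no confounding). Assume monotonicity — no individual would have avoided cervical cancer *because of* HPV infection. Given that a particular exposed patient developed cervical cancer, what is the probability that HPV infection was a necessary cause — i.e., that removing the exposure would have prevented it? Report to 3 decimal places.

PN ≈ 0.837

p₁ = P(outcome | exposed) = 355/2204 = 0.16107
p₀ = P(outcome | unexposed) = 95/3617 = 0.026265
Under exogeneity and monotonicity, PN = (p₁ − p₀) / p₁.
PN = (0.16107 − 0.026265) / 0.16107 = 0.13481 / 0.16107 ≈ 0.8369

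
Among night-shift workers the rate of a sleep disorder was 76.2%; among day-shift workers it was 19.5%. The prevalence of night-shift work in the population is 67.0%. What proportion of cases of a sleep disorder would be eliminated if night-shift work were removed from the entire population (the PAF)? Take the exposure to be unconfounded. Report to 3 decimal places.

PAF ≈ 0.661

p₁ = 0.762, p₀ = 0.195.
Overall risk P(Y=1) = π·p₁ + (1−π)·p₀ = 0.67×0.762 + 0.33×0.195 = 0.57489.
Under exogeneity, PAF = [P(Y=1) − p₀] / P(Y=1).
PAF = (0.57489 − 0.195) / 0.57489 ≈ 0.6608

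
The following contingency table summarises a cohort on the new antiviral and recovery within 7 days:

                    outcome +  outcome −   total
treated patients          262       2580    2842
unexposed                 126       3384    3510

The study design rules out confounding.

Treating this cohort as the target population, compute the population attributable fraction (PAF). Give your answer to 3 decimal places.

p₁ = P(outcome | exposed) = 262/2842 = 0.092189
p₀ = P(outcome | unexposed) = 126/3510 = 0.035897
Exposure prevalence π = 2842/6352 = 0.44742; overall risk P(Y=1) = 0.061083.
Under exogeneity, PAF = [P(Y=1) − p₀]/P(Y=1).
PAF = (0.061083 − 0.035897) / 0.061083 ≈ 0.4123

PAF ≈ 0.412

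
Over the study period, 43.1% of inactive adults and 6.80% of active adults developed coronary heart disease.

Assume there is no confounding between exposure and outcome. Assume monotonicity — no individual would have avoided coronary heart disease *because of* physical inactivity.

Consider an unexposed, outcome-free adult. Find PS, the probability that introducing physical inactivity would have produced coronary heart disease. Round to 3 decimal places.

PS ≈ 0.389

p₁ = 0.431, p₀ = 0.068.
Under exogeneity and monotonicity, PS = (p₁ − p₀) / (1 − p₀).
PS = (0.431 − 0.068) / (1 − 0.068) = 0.363 / 0.932 ≈ 0.3895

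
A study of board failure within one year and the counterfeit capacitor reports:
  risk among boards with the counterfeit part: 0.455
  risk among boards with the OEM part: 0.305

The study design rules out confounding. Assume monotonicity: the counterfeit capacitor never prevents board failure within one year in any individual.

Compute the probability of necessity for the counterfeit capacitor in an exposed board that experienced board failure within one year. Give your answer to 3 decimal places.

PN ≈ 0.330

Let p₁ = 0.455, p₀ = 0.305.
Under exogeneity and monotonicity, PN = (p₁ − p₀) / p₁.
PN = (0.455 − 0.305) / 0.455 = 0.15 / 0.455 ≈ 0.3297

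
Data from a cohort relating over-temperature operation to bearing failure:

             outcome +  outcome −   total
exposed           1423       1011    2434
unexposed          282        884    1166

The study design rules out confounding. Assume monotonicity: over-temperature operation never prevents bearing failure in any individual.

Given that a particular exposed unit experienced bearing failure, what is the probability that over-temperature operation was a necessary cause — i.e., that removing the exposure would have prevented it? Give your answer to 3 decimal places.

PN ≈ 0.586

p₁ = P(outcome | exposed) = 1423/2434 = 0.58463
p₀ = P(outcome | unexposed) = 282/1166 = 0.24185
Under exogeneity and monotonicity, PN = (p₁ − p₀)/p₁.
PN = (0.58463 − 0.24185) / 0.58463 ≈ 0.5863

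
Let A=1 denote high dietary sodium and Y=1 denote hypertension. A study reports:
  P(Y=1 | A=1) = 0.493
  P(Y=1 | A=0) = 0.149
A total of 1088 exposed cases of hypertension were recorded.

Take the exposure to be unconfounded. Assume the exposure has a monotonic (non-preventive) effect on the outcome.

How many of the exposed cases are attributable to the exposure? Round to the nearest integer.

Let p₁ = 0.493, p₀ = 0.149.
PN = (p₁ − p₀)/p₁ = (0.493 − 0.149) / 0.493 ≈ 0.69777.
Attributable cases ≈ PN × (exposed cases) = 0.69777 × 1088 ≈ 759.17.

about 759 cases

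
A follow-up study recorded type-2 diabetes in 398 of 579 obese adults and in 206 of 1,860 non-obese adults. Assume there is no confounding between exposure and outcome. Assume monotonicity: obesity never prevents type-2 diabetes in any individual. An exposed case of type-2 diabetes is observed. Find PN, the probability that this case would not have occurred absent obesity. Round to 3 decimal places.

PN ≈ 0.839

p₁ = P(outcome | exposed) = 398/579 = 0.68739
p₀ = P(outcome | unexposed) = 206/1860 = 0.11075
Under exogeneity and monotonicity, PN = (p₁ − p₀) / p₁.
PN = (0.68739 − 0.11075) / 0.68739 = 0.57664 / 0.68739 ≈ 0.8389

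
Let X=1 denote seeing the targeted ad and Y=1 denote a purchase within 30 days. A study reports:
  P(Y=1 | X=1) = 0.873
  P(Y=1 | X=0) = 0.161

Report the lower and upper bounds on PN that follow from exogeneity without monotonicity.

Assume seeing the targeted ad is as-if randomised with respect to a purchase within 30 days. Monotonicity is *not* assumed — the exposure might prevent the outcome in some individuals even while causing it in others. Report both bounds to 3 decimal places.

Let p₁ = 0.873, p₀ = 0.161.
Under exogeneity alone the bounds on PN are max{0,(p₁−p₀)/p₁} ≤ PN ≤ min{1,(1−p₀)/p₁}.
  lower = (p₁ − p₀)/p₁ = 0.712 / 0.873 ≈ 0.8156
  upper = min{1, (1 − p₀)/p₁} = 0.839 / 0.873 ≈ 0.9611

0.816 ≤ PN ≤ 0.961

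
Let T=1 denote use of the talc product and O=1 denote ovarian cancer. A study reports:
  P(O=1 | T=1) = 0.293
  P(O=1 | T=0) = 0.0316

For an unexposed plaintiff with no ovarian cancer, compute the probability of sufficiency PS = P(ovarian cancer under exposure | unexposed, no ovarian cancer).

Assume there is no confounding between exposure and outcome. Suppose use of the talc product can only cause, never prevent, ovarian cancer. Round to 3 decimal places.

Let p₁ = 0.293, p₀ = 0.0316.
Under exogeneity and monotonicity, PS = (p₁ − p₀) / (1 − p₀).
PS = (0.293 − 0.0316) / (1 − 0.0316) = 0.2614 / 0.9684 ≈ 0.2699

PS ≈ 0.270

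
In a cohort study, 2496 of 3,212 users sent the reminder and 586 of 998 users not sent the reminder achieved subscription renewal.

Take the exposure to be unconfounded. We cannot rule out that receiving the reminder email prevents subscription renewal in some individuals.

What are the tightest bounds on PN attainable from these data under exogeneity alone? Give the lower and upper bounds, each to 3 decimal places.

p₁ = P(outcome | exposed) = 2496/3212 = 0.77709
p₀ = P(outcome | unexposed) = 586/998 = 0.58717
Under exogeneity alone the bounds on PN are max{0,(p₁−p₀)/p₁} ≤ PN ≤ min{1,(1−p₀)/p₁}.
  lower = (p₁ − p₀)/p₁ = 0.18991 / 0.77709 ≈ 0.2444
  upper = min{1, (1 − p₀)/p₁} = 0.41283 / 0.77709 ≈ 0.5312

0.244 ≤ PN ≤ 0.531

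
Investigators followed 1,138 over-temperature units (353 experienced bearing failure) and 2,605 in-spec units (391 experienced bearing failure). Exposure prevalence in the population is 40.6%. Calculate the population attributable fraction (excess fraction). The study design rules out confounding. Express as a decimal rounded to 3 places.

PAF ≈ 0.302

p₁ = P(outcome | exposed) = 353/1138 = 0.31019
p₀ = P(outcome | unexposed) = 391/2605 = 0.1501
Overall risk P(Y=1) = π·p₁ + (1−π)·p₀ = 0.406×0.31019 + 0.594×0.1501 = 0.2151.
Under exogeneity, PAF = [P(Y=1) − p₀] / P(Y=1).
PAF = (0.2151 − 0.1501) / 0.2151 ≈ 0.3022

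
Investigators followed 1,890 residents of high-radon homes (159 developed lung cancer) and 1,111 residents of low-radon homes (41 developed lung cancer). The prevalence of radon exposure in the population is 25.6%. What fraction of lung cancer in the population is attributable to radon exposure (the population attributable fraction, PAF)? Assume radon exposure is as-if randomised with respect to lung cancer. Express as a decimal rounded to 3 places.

p₁ = P(outcome | exposed) = 159/1890 = 0.084127
p₀ = P(outcome | unexposed) = 41/1111 = 0.036904
Overall risk P(Y=1) = π·p₁ + (1−π)·p₀ = 0.256×0.084127 + 0.744×0.036904 = 0.048993.
Under exogeneity, PAF = [P(Y=1) − p₀] / P(Y=1).
PAF = (0.048993 − 0.036904) / 0.048993 ≈ 0.2468

PAF ≈ 0.247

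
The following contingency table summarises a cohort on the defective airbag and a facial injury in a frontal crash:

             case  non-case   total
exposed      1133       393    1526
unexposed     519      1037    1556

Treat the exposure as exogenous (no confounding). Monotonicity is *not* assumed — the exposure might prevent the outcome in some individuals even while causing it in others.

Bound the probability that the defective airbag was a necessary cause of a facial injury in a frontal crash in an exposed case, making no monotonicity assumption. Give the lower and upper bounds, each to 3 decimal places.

0.551 ≤ PN ≤ 0.898

p₁ = P(outcome | exposed) = 1133/1526 = 0.74246
p₀ = P(outcome | unexposed) = 519/1556 = 0.33355
Under exogeneity alone the bounds on PN are max{0,(p₁−p₀)/p₁} ≤ PN ≤ min{1,(1−p₀)/p₁}.
  lower = (p₁ − p₀)/p₁ = 0.40892 / 0.74246 ≈ 0.5508
  upper = min{1, (1 − p₀)/p₁} = 0.66645 / 0.74246 ≈ 0.8976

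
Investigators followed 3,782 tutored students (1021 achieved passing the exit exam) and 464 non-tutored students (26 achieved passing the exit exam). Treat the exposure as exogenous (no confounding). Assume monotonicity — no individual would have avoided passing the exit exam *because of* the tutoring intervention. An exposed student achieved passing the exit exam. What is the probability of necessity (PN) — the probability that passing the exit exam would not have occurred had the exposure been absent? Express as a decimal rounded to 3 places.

p₁ = P(outcome | exposed) = 1021/3782 = 0.26996
p₀ = P(outcome | unexposed) = 26/464 = 0.056034
Under exogeneity and monotonicity, PN = (p₁ − p₀) / p₁.
PN = (0.26996 − 0.056034) / 0.26996 = 0.21393 / 0.26996 ≈ 0.7924

PN ≈ 0.792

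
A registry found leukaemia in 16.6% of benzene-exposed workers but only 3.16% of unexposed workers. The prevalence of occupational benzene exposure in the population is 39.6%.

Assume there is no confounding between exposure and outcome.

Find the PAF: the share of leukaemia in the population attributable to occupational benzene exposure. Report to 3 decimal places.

p₁ = 0.166, p₀ = 0.0316.
Overall risk P(Y=1) = π·p₁ + (1−π)·p₀ = 0.396×0.166 + 0.604×0.0316 = 0.084822.
Under exogeneity, PAF = [P(Y=1) − p₀] / P(Y=1).
PAF = (0.084822 − 0.0316) / 0.084822 ≈ 0.6275

PAF ≈ 0.627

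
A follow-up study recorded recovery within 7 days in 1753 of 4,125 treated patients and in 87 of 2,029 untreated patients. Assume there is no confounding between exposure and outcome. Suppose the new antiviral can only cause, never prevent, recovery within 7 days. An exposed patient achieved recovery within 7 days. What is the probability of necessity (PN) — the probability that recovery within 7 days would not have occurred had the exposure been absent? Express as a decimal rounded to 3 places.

p₁ = P(outcome | exposed) = 1753/4125 = 0.42497
p₀ = P(outcome | unexposed) = 87/2029 = 0.042878
Under exogeneity and monotonicity, PN = (p₁ − p₀) / p₁.
PN = (0.42497 − 0.042878) / 0.42497 = 0.38209 / 0.42497 ≈ 0.8991

PN ≈ 0.899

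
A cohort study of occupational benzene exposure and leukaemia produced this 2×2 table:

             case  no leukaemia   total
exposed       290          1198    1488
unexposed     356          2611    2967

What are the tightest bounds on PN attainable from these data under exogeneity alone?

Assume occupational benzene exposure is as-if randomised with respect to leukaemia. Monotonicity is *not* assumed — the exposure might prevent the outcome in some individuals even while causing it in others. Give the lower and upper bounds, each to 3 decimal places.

p₁ = P(outcome | exposed) = 290/1488 = 0.19489
p₀ = P(outcome | unexposed) = 356/2967 = 0.11999
Under exogeneity alone the bounds on PN are max{0,(p₁−p₀)/p₁} ≤ PN ≤ min{1,(1−p₀)/p₁}.
  lower = (p₁ − p₀)/p₁ = 0.074906 / 0.19489 ≈ 0.3843
  upper = min{1, (1 − p₀)/p₁} = 0.88001 / 0.19489 ≈ 4.5154 → capped at 1

0.384 ≤ PN ≤ 1.000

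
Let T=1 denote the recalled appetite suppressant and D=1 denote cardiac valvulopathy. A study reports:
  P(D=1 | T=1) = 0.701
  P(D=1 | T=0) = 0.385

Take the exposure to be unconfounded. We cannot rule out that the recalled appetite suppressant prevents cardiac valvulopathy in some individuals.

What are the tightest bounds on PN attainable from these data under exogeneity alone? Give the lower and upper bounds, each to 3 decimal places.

0.451 ≤ PN ≤ 0.877

Let p₁ = 0.701, p₀ = 0.385.
Under exogeneity alone the bounds on PN are max{0,(p₁−p₀)/p₁} ≤ PN ≤ min{1,(1−p₀)/p₁}.
  lower = (p₁ − p₀)/p₁ = 0.316 / 0.701 ≈ 0.4508
  upper = min{1, (1 − p₀)/p₁} = 0.615 / 0.701 ≈ 0.8773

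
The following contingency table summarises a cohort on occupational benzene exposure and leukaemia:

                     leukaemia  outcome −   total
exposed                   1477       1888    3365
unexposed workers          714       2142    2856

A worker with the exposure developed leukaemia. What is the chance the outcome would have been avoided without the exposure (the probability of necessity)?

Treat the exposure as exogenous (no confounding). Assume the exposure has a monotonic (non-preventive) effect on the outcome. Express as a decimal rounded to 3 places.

PN ≈ 0.430

p₁ = P(outcome | exposed) = 1477/3365 = 0.43893
p₀ = P(outcome | unexposed) = 714/2856 = 0.25
Under exogeneity and monotonicity, PN = (p₁ − p₀) / p₁.
PN = (0.43893 − 0.25) / 0.43893 = 0.18893 / 0.43893 ≈ 0.4304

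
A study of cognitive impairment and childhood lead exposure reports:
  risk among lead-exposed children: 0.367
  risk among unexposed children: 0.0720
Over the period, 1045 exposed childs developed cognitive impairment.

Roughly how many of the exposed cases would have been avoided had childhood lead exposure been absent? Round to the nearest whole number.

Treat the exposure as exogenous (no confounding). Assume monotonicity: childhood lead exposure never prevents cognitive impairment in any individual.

Let p₁ = 0.367, p₀ = 0.072.
PN = (p₁ − p₀)/p₁ = (0.367 − 0.072) / 0.367 ≈ 0.80381.
Attributable cases ≈ PN × (exposed cases) = 0.80381 × 1045 ≈ 839.99.

about 840 cases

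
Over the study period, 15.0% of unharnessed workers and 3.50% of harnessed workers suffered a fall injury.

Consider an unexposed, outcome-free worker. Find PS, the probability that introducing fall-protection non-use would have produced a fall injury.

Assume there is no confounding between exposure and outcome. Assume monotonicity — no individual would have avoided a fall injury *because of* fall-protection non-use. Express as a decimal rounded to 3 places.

p₁ = 0.15, p₀ = 0.035.
Under exogeneity and monotonicity, PS = (p₁ − p₀) / (1 − p₀).
PS = (0.15 − 0.035) / (1 − 0.035) = 0.115 / 0.965 ≈ 0.1192

PS ≈ 0.119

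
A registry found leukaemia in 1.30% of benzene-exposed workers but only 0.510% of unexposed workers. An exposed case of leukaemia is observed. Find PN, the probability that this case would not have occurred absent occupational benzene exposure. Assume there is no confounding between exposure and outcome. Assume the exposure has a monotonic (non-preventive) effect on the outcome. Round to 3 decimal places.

p₁ = 0.013, p₀ = 0.0051.
Under exogeneity and monotonicity, PN = (p₁ − p₀) / p₁.
PN = (0.013 − 0.0051) / 0.013 = 0.0079 / 0.013 ≈ 0.6077

PN ≈ 0.608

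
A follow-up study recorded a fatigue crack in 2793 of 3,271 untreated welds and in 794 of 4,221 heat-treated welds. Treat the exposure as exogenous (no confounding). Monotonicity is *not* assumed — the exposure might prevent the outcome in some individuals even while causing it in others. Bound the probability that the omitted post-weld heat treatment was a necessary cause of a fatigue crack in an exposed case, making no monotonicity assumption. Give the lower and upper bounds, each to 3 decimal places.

p₁ = P(outcome | exposed) = 2793/3271 = 0.85387
p₀ = P(outcome | unexposed) = 794/4221 = 0.18811
Under exogeneity alone the bounds on PN are max{0,(p₁−p₀)/p₁} ≤ PN ≤ min{1,(1−p₀)/p₁}.
  lower = (p₁ − p₀)/p₁ = 0.66576 / 0.85387 ≈ 0.7797
  upper = min{1, (1 − p₀)/p₁} = 0.81189 / 0.85387 ≈ 0.9508

0.780 ≤ PN ≤ 0.951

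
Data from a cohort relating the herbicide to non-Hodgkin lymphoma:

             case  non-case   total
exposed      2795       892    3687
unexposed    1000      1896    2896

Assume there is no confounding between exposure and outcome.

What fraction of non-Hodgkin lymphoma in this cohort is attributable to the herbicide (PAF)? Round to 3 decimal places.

p₁ = P(outcome | exposed) = 2795/3687 = 0.75807
p₀ = P(outcome | unexposed) = 1000/2896 = 0.3453
Exposure prevalence π = 3687/6583 = 0.56008; overall risk P(Y=1) = 0.57648.
Under exogeneity, PAF = [P(Y=1) − p₀]/P(Y=1).
PAF = (0.57648 − 0.3453) / 0.57648 ≈ 0.4010

PAF ≈ 0.401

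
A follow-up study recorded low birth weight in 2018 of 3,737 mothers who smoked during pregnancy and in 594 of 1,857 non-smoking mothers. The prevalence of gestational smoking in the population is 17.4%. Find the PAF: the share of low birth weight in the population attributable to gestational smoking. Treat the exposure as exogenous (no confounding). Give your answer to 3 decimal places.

p₁ = P(outcome | exposed) = 2018/3737 = 0.54001
p₀ = P(outcome | unexposed) = 594/1857 = 0.31987
Overall risk P(Y=1) = π·p₁ + (1−π)·p₀ = 0.174×0.54001 + 0.826×0.31987 = 0.35817.
Under exogeneity, PAF = [P(Y=1) − p₀] / P(Y=1).
PAF = (0.35817 − 0.31987) / 0.35817 ≈ 0.1069

PAF ≈ 0.107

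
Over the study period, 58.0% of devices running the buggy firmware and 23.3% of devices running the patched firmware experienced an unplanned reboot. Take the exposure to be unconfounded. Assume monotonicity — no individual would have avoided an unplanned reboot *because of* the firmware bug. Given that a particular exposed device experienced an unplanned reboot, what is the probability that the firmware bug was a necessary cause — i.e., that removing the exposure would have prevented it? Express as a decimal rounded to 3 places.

PN ≈ 0.598

p₁ = 0.58, p₀ = 0.233.
Under exogeneity and monotonicity, PN = (p₁ − p₀) / p₁.
PN = (0.58 − 0.233) / 0.58 = 0.347 / 0.58 ≈ 0.5983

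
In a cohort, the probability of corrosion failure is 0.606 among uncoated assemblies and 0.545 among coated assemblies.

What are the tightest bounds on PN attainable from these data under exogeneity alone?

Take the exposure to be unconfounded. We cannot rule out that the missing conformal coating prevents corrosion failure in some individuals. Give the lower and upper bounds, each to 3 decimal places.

0.101 ≤ PN ≤ 0.751

Let p₁ = 0.606, p₀ = 0.545.
Under exogeneity alone the bounds on PN are max{0,(p₁−p₀)/p₁} ≤ PN ≤ min{1,(1−p₀)/p₁}.
  lower = (p₁ − p₀)/p₁ = 0.061 / 0.606 ≈ 0.1007
  upper = min{1, (1 − p₀)/p₁} = 0.455 / 0.606 ≈ 0.7508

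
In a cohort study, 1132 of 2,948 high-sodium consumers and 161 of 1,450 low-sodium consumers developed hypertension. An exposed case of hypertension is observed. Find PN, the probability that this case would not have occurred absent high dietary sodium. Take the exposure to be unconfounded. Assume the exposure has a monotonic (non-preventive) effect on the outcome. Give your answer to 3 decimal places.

PN ≈ 0.711

p₁ = P(outcome | exposed) = 1132/2948 = 0.38399
p₀ = P(outcome | unexposed) = 161/1450 = 0.11103
Under exogeneity and monotonicity, PN = (p₁ − p₀) / p₁.
PN = (0.38399 − 0.11103) / 0.38399 = 0.27295 / 0.38399 ≈ 0.7108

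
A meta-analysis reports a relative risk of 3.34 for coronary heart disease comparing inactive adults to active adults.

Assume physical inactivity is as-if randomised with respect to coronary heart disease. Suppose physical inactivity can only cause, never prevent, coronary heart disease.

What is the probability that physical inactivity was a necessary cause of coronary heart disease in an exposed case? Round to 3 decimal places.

PN ≈ 0.701

Under exogeneity and monotonicity, PN = (RR − 1) / RR = 1 − 1/RR.
PN = (3.34 − 1) / 3.34 = 2.34 / 3.34 ≈ 0.7006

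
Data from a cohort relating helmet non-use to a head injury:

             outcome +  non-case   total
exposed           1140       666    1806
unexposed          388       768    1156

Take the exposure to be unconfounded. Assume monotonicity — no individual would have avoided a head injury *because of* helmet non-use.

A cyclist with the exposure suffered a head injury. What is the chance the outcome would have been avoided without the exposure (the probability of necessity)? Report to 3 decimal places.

p₁ = P(outcome | exposed) = 1140/1806 = 0.63123
p₀ = P(outcome | unexposed) = 388/1156 = 0.33564
Under exogeneity and monotonicity, PN = (p₁ − p₀)/p₁.
PN = (0.63123 − 0.33564) / 0.63123 ≈ 0.4683

PN ≈ 0.468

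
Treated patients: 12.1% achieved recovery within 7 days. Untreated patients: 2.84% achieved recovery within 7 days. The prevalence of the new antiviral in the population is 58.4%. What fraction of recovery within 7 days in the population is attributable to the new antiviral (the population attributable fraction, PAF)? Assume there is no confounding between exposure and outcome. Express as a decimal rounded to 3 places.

p₁ = 0.121, p₀ = 0.0284.
Overall risk P(Y=1) = π·p₁ + (1−π)·p₀ = 0.584×0.121 + 0.416×0.0284 = 0.082478.
Under exogeneity, PAF = [P(Y=1) − p₀] / P(Y=1).
PAF = (0.082478 − 0.0284) / 0.082478 ≈ 0.6557

PAF ≈ 0.656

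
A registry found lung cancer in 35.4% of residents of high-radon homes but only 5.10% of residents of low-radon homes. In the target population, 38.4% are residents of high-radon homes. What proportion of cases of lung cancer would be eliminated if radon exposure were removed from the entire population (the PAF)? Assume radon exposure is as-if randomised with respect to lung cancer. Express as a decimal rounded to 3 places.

PAF ≈ 0.695

p₁ = 0.354, p₀ = 0.051.
Overall risk P(Y=1) = π·p₁ + (1−π)·p₀ = 0.384×0.354 + 0.616×0.051 = 0.16735.
Under exogeneity, PAF = [P(Y=1) − p₀] / P(Y=1).
PAF = (0.16735 − 0.051) / 0.16735 ≈ 0.6953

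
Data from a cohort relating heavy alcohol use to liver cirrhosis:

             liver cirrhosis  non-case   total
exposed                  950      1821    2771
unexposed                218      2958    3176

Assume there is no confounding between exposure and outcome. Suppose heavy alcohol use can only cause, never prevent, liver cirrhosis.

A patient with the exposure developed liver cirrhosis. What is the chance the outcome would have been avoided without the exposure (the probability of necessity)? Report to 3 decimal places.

PN ≈ 0.800

p₁ = P(outcome | exposed) = 950/2771 = 0.34284
p₀ = P(outcome | unexposed) = 218/3176 = 0.06864
Under exogeneity and monotonicity, PN = (p₁ − p₀)/p₁.
PN = (0.34284 − 0.06864) / 0.34284 ≈ 0.7998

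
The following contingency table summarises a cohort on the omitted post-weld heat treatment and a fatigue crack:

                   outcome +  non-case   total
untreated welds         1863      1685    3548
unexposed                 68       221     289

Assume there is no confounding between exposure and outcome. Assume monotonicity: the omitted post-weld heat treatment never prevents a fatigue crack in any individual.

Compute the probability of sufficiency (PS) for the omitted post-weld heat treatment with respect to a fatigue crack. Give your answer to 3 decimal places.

PS ≈ 0.379

p₁ = P(outcome | exposed) = 1863/3548 = 0.52508
p₀ = P(outcome | unexposed) = 68/289 = 0.23529
Under exogeneity and monotonicity, PS = (p₁ − p₀) / (1 − p₀).
PS = (0.52508 − 0.23529) / (1 − 0.23529) = 0.28979 / 0.76471 ≈ 0.3790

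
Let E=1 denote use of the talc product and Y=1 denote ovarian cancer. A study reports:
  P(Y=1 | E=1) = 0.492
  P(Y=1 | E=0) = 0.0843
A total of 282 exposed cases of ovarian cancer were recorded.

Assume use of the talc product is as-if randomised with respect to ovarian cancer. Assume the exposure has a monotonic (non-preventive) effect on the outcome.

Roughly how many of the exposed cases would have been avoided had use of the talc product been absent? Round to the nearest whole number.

about 234 cases

Let p₁ = 0.492, p₀ = 0.0843.
PN = (p₁ − p₀)/p₁ = (0.492 − 0.0843) / 0.492 ≈ 0.82866.
Attributable cases ≈ PN × (exposed cases) = 0.82866 × 282 ≈ 233.68.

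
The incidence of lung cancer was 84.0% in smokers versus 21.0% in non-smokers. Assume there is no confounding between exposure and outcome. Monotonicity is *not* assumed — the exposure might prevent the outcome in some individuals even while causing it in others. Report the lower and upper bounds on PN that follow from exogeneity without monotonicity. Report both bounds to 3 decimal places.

0.750 ≤ PN ≤ 0.940

p₁ = 0.84, p₀ = 0.21.
Under exogeneity alone the bounds on PN are max{0,(p₁−p₀)/p₁} ≤ PN ≤ min{1,(1−p₀)/p₁}.
  lower = (p₁ − p₀)/p₁ = 0.63 / 0.84 ≈ 0.7500
  upper = min{1, (1 − p₀)/p₁} = 0.79 / 0.84 ≈ 0.9405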